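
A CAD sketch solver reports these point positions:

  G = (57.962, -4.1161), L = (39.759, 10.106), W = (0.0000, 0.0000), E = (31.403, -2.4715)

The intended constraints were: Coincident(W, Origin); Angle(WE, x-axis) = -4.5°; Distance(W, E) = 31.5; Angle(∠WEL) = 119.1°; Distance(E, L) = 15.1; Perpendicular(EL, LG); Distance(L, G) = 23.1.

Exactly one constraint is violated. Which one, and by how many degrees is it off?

Perpendicular(EL, LG) — off by 4.40°.

W = (0.00, 0.00) ✓; WE at -4.500° ✓; |WE| = 31.50 ✓; ∠WEL = 119.1° ✓; |EL| = 15.10 ✓; ∠(EL, LG) = 94.40° ✗; |LG| = 23.10 ✓.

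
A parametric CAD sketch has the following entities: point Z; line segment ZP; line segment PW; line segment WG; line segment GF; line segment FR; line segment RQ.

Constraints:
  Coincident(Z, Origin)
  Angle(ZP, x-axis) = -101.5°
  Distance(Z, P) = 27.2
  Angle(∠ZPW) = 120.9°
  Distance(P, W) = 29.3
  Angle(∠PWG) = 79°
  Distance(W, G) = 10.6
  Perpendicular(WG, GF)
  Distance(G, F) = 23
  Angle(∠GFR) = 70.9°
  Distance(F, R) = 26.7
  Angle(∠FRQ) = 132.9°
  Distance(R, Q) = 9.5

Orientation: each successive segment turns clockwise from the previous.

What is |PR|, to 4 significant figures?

24.88

WG ⟂ GF, so GF runs at 8.400°; with |GF| = 23.0, F = (-11.85, -22.54). ∠GFR = 70.9° gives FR at -100.7° from the x-axis; with |FR| = 26.7, R = (-16.81, -48.78). Then |PR| = |R − P| = 24.88.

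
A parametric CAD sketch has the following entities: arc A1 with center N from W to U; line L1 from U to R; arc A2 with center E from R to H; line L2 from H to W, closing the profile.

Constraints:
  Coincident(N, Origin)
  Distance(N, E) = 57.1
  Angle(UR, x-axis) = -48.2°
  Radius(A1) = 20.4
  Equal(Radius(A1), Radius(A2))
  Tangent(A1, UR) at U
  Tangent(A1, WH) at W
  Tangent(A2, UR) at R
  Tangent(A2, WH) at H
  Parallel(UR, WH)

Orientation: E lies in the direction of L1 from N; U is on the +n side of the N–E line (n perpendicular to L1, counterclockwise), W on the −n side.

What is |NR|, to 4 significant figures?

60.63

The slot axis is L1's direction at -48.2°, so u = (cos -48.2°, sin -48.2°) = (0.6665, -0.7455) and n = (−sin -48.2°, cos -48.2°) = (0.7455, 0.6665). N is at the origin and E lies 57.1 along u from N, so E = 57.1·u = (38.06, -42.57). Tangency of A1 to both parallel lines with radius 20.4 puts U and W at N ± 20.4·n: U = (15.21, 13.60), W = (-15.21, -13.60). Equal radii place R and H the same way about E: R = E + 20.4·n = (53.27, -28.97), H = E − 20.4·n = (22.85, -56.16). Then |NR| = |R − N| = 60.63.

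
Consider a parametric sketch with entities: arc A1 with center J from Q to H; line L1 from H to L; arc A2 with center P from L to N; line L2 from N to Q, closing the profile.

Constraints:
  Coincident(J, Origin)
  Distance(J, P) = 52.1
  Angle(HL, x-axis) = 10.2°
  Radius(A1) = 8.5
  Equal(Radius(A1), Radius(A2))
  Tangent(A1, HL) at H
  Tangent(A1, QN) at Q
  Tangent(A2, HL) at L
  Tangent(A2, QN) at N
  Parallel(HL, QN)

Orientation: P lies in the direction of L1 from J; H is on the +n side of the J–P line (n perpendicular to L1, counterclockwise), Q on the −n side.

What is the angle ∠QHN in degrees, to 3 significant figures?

71.9°

The slot axis is L1's direction at 10.2°, so u = (cos 10.2°, sin 10.2°) = (0.984, 0.177) and n = (−sin 10.2°, cos 10.2°) = (-0.177, 0.984). J is at the origin and P lies 52.1 along u from J, so P = 52.1·u = (51.3, 9.23). Tangency of A1 to both parallel lines with radius 8.5 puts H and Q at J ± 8.5·n: H = (-1.51, 8.37), Q = (1.51, -8.37). Equal radii place L and N the same way about P: L = P + 8.5·n = (49.8, 17.6), N = P − 8.5·n = (52.8, 0.860). Then cos ∠QHN = HQ·HN / (|HQ||HN|), giving 71.9°.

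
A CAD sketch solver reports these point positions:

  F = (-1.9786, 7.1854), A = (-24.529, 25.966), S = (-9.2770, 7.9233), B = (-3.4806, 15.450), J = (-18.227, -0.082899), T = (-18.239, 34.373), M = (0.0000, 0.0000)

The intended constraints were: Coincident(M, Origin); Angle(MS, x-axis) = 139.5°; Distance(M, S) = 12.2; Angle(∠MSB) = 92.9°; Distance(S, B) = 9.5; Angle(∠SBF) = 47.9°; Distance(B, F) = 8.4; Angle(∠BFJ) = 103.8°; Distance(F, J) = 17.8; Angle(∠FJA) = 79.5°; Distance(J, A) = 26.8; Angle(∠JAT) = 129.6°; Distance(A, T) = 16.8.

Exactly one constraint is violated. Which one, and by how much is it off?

Distance(A, T) = 16.8 — off by 6.30.

M = (0.00, 0.00) ✓; MS at 139.5° ✓; |MS| = 12.20 ✓; ∠MSB = 92.90° ✓; |SB| = 9.500 ✓; ∠SBF = 47.90° ✓; |BF| = 8.400 ✓; ∠BFJ = 103.8° ✓; |FJ| = 17.80 ✓; ∠FJA = 79.50° ✓; |JA| = 26.80 ✓; ∠JAT = 129.6° ✓; |AT| = 10.50 ✗.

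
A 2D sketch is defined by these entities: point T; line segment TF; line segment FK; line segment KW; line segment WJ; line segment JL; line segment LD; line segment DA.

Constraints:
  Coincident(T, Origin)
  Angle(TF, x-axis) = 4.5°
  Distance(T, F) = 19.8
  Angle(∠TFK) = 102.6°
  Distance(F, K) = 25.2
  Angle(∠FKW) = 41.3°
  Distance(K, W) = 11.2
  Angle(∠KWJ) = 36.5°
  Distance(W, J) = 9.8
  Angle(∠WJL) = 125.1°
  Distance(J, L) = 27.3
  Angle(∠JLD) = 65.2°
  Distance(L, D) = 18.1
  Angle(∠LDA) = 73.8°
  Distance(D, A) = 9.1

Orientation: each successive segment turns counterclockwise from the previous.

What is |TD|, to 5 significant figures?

49.747

T is at the origin; TF runs at 4.5° with length 19.8, so F = (19.739, 1.5535). ∠TFK = 102.6° gives FK at 81.900° from the x-axis; with |FK| = 25.2, K = (23.290, 26.502). ∠FKW = 41.3° gives KW at -139.40° from the x-axis; with |KW| = 11.2, W = (14.786, 19.213). ∠KWJ = 36.5° gives WJ at 4.1000° from the x-axis; with |WJ| = 9.8, J = (24.561, 19.914). ∠WJL = 125.1° gives JL at 59.000° from the x-axis; with |JL| = 27.3, L = (38.621, 43.315). ∠JLD = 65.2° gives LD at 173.80° from the x-axis; with |LD| = 18.1, D = (20.627, 45.270). Then |TD| = |D − T| = 49.747.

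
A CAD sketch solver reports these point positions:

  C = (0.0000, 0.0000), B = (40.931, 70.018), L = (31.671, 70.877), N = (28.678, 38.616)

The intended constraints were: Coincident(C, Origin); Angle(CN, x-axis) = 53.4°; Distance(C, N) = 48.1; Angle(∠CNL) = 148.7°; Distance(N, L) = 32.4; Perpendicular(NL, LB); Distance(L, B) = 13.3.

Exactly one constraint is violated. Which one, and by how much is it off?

Distance(L, B) = 13.3 — off by 4.00.

C = (0.00, 0.00) ✓; CN at 53.40° ✓; |CN| = 48.10 ✓; ∠CNL = 148.7° ✓; |NL| = 32.40 ✓; ∠(NL, LB) = 90.00° ✓; |LB| = 9.300 ✗.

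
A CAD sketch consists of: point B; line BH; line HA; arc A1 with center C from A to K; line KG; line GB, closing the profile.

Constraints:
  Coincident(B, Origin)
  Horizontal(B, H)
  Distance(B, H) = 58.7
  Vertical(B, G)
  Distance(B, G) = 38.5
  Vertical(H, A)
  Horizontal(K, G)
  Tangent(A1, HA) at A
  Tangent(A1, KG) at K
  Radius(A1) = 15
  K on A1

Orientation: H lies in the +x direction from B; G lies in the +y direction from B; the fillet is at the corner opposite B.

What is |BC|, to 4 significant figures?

49.62

B and G share the same x with |BG| = 38.5 and G on the +y side, so G = (0.000, 38.50). The virtual corner opposite B is at (58.70, 38.50). Tangency of A1 to HA means the radius CA is perpendicular to HA and since A1 is tangent to KG there, CK ⟂ KG, with radius 15.0, so the center C sits 15.0 in from both sides at C = (43.70, 23.50). Then |BC| = |C − B| = 49.62.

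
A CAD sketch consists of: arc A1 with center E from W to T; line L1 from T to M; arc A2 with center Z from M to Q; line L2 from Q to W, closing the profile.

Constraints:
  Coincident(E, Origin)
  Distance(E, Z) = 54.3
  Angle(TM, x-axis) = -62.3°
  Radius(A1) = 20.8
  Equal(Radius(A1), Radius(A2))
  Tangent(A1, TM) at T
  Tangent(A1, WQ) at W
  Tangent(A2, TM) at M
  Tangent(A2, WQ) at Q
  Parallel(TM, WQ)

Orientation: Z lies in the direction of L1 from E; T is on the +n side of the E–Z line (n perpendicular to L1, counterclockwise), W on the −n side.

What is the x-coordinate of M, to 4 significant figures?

43.66

The slot axis is L1's direction at -62.3°, so u = (cos -62.3°, sin -62.3°) = (0.4648, -0.8854) and n = (−sin -62.3°, cos -62.3°) = (0.8854, 0.4648). E is at the origin and Z lies 54.3 along u from E, so Z = 54.3·u = (25.24, -48.08). Tangency of A1 to both parallel lines with radius 20.8 puts T and W at E ± 20.8·n: T = (18.42, 9.669), W = (-18.42, -9.669). Equal radii place M and Q the same way about Z: M = Z + 20.8·n = (43.66, -38.41), Q = Z − 20.8·n = (6.825, -57.75). So M.x = 43.66.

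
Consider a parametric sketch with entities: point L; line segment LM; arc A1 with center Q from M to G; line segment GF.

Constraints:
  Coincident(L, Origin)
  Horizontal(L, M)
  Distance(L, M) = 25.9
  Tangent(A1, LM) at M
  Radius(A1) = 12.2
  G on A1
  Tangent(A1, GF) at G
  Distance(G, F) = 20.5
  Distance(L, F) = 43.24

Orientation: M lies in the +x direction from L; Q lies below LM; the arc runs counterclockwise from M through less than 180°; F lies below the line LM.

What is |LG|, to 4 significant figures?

23.07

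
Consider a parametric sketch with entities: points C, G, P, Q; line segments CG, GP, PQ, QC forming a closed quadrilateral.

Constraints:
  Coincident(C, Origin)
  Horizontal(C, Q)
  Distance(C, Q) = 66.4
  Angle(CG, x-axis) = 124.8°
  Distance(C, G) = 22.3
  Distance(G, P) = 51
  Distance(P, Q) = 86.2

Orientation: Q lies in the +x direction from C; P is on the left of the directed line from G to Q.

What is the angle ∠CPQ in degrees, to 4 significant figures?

49.70°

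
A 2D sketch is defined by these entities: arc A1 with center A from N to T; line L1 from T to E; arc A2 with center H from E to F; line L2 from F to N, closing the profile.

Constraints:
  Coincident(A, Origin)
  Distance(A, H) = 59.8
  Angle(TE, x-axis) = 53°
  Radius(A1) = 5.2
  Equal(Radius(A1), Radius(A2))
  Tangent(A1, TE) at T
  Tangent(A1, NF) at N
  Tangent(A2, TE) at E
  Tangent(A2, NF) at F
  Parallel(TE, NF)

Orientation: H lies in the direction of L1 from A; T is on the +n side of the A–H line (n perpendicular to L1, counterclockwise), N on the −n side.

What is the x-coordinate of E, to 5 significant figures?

31.836

Tangency of A1 to both parallel lines with radius 5.2 puts T and N at A ± 5.2·n: T = (-4.1529, 3.1294), N = (4.1529, -3.1294). Equal radii place E and F the same way about H: E = H + 5.2·n = (31.836, 50.888), F = H − 5.2·n = (40.141, 44.629). So E.x = 31.836.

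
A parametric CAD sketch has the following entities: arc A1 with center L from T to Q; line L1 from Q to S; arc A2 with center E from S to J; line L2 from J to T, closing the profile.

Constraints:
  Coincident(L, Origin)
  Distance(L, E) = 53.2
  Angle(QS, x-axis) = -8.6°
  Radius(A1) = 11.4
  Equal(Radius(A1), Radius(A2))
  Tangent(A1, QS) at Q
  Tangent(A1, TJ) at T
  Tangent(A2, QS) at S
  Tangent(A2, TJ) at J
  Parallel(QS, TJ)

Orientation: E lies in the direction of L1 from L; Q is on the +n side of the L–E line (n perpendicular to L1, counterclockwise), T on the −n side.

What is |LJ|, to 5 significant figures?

54.408

The slot axis is L1's direction at -8.6°, so u = (cos -8.6°, sin -8.6°) = (0.98876, -0.14954) and n = (−sin -8.6°, cos -8.6°) = (0.14954, 0.98876). L is at the origin and E lies 53.2 along u from L, so E = 53.2·u = (52.602, -7.9553). Tangency of A1 to both parallel lines with radius 11.4 puts Q and T at L ± 11.4·n: Q = (1.7047, 11.272), T = (-1.7047, -11.272). Equal radii place S and J the same way about E: S = E + 11.4·n = (54.307, 3.3165), J = E − 11.4·n = (50.897, -19.227). Then |LJ| = |J − L| = 54.408.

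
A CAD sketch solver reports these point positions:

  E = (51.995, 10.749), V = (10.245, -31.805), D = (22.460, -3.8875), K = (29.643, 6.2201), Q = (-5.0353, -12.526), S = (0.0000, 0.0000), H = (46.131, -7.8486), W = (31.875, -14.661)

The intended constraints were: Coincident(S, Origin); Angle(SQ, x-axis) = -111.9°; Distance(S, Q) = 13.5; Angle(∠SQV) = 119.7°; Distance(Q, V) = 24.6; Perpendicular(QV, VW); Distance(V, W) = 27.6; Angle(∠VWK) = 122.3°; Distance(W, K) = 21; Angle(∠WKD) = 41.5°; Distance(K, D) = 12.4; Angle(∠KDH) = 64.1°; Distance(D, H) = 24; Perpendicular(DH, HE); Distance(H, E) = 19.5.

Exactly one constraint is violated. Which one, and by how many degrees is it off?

Perpendicular(DH, HE) — off by 8.00°.

S = (0.00, 0.00) ✓; SQ at -111.9° ✓; |SQ| = 13.50 ✓; ∠SQV = 119.7° ✓; |QV| = 24.60 ✓; ∠(QV, VW) = 90.00° ✓; |VW| = 27.60 ✓; ∠VWK = 122.3° ✓; |WK| = 21.00 ✓; ∠WKD = 41.50° ✓; |KD| = 12.40 ✓; ∠KDH = 64.10° ✓; |DH| = 24.00 ✓; ∠(DH, HE) = 82.00° ✗; |HE| = 19.50 ✓.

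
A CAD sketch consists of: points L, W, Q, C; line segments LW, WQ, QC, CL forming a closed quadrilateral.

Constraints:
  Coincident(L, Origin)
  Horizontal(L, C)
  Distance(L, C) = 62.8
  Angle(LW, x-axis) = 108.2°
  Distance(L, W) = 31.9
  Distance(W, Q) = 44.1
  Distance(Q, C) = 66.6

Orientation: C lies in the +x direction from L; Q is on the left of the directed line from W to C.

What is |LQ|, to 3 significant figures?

61.5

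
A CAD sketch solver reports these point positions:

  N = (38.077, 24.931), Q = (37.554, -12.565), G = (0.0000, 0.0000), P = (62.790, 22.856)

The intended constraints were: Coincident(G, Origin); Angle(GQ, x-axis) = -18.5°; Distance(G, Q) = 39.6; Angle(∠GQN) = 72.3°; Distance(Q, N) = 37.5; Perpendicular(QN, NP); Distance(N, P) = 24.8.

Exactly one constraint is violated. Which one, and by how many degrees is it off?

Perpendicular(QN, NP) — off by 4.00°.

G = (0.00, 0.00) ✓; GQ at -18.50° ✓; |GQ| = 39.60 ✓; ∠GQN = 72.30° ✓; |QN| = 37.50 ✓; ∠(QN, NP) = 94.00° ✗; |NP| = 24.80 ✓.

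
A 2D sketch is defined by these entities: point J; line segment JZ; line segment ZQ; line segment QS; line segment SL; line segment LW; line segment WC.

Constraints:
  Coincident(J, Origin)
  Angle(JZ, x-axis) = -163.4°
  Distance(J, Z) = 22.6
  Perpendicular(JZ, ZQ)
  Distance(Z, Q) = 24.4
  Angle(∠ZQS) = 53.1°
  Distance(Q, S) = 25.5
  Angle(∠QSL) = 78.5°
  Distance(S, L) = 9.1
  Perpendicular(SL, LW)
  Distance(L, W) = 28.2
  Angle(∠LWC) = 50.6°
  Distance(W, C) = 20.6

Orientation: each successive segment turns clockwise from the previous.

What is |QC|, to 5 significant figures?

15.458

J is at the origin; JZ runs at -163.4° with length 22.6, so Z = (-21.658, -6.4566). JZ is perpendicular to ZQ, so ZQ runs at 106.60°; with |ZQ| = 24.4, Q = (-28.629, 16.927). ∠ZQS = 53.1° gives QS at -20.300° from the x-axis; with |QS| = 25.5, S = (-4.7127, 8.0797). ∠QSL = 78.5° gives SL at -121.80° from the x-axis; with |SL| = 9.1, L = (-9.5080, 0.34563). SL ⟂ LW, so LW runs at 148.20°; with |LW| = 28.2, W = (-33.475, 15.206). ∠LWC = 50.6° gives WC at 18.800° from the x-axis; with |WC| = 20.6, C = (-13.974, 21.844). Then |QC| = |C − Q| = 15.458.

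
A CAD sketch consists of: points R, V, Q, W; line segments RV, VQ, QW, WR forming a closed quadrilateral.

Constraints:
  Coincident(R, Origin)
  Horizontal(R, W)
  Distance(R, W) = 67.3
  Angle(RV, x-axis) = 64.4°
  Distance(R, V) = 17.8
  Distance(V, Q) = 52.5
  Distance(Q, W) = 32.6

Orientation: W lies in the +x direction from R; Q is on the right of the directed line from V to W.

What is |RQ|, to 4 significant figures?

48.92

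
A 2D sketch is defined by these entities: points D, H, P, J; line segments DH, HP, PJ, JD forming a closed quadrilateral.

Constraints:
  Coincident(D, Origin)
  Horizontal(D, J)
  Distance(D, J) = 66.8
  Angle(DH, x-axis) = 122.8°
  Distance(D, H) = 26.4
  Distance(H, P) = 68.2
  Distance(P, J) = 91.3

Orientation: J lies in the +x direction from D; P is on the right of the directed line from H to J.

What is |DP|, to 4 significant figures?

47.53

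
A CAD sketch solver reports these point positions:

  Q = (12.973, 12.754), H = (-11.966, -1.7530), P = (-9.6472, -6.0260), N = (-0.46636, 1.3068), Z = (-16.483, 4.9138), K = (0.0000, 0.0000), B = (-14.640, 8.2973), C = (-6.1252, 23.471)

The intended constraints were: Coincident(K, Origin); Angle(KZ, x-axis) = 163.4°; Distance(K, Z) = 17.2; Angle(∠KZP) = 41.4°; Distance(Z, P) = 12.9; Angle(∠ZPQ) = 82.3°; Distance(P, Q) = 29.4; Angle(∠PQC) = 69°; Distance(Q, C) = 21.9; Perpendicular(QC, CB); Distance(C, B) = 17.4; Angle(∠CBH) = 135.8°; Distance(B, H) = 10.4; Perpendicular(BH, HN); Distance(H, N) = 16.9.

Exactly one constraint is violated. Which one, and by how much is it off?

Distance(H, N) = 16.9 — off by 5.00.

K = (0.00, 0.00) ✓; KZ at 163.4° ✓; |KZ| = 17.20 ✓; ∠KZP = 41.40° ✓; |ZP| = 12.90 ✓; ∠ZPQ = 82.30° ✓; |PQ| = 29.40 ✓; ∠PQC = 69.00° ✓; |QC| = 21.90 ✓; ∠(QC, CB) = 90.00° ✓; |CB| = 17.40 ✓; ∠CBH = 135.8° ✓; |BH| = 10.40 ✓; ∠(BH, HN) = 90.00° ✓; |HN| = 11.90 ✗.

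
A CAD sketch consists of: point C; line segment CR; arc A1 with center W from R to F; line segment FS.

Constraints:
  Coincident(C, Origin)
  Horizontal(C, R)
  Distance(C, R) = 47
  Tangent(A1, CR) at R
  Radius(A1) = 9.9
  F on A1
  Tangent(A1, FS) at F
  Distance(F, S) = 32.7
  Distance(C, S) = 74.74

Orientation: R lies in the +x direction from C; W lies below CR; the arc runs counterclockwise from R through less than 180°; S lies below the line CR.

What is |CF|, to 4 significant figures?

43.42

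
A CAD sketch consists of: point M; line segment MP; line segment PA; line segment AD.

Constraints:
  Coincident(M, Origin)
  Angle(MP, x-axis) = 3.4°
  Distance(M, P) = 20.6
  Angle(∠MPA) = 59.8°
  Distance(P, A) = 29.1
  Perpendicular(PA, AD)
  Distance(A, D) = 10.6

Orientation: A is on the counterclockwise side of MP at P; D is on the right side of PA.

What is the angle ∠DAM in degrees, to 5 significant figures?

133.54°

∠MPA = 59.8°, so PA runs at 3.4° + (180° − 59.8°) = 123.60° from the x-axis; with |PA| = 29.1, A = P + 29.1·(cos 123.60°, sin 123.60°) = (4.4600, 25.460). PA is perpendicular to AD; with |AD| = 10.6 on the right of PA, D = A + 10.6·(0.83292, 0.55339) = (13.289, 31.326). Then cos ∠DAM = AD·AM / (|AD||AM|), giving 133.54°.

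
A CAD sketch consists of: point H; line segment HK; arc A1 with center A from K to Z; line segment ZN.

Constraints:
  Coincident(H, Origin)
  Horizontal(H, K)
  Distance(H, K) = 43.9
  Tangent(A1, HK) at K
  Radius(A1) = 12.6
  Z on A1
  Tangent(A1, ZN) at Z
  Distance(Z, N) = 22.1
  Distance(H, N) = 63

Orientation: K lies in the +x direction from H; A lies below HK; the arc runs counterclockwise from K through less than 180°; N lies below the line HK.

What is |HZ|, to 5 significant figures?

41.245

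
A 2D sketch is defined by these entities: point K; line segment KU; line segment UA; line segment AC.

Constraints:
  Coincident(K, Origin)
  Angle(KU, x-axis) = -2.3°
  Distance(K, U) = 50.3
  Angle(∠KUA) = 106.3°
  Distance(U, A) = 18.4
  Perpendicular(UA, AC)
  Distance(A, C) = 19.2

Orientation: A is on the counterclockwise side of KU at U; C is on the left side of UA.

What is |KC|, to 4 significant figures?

43.62

K is at the origin; KU runs at -2.3° with length 50.3, so U = 50.3·(cos -2.3°, sin -2.3°) = (50.26, -2.019). ∠KUA = 106.3°, so UA runs at -2.3° + (180° − 106.3°) = 71.40° from the x-axis; with |UA| = 18.4, A = U + 18.4·(cos 71.40°, sin 71.40°) = (56.13, 15.42). The perpendicularity gives AC at right angles to UA; with |AC| = 19.2 on the left of UA, C = A + 19.2·(-0.9478, 0.3190) = (37.93, 21.54). Then |KC| = |C − K| = 43.62.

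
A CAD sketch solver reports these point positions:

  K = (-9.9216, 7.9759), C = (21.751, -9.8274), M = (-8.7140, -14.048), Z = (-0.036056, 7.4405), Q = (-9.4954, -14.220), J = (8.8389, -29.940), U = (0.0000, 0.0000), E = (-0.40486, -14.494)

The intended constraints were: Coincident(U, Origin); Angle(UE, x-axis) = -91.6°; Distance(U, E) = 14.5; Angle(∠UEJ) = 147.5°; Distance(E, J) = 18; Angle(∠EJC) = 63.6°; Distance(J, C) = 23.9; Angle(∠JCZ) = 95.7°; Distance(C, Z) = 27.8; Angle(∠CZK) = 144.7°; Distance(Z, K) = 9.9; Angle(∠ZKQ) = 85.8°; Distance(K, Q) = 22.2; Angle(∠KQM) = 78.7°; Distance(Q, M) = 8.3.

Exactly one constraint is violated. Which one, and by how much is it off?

Distance(Q, M) = 8.3 — off by 7.50.

U = (0.00, 0.00) ✓; UE at -91.60° ✓; |UE| = 14.50 ✓; ∠UEJ = 147.5° ✓; |EJ| = 18.00 ✓; ∠EJC = 63.60° ✓; |JC| = 23.90 ✓; ∠JCZ = 95.70° ✓; |CZ| = 27.80 ✓; ∠CZK = 144.7° ✓; |ZK| = 9.900 ✓; ∠ZKQ = 85.80° ✓; |KQ| = 22.20 ✓; ∠KQM = 78.69° ✓; |QM| = 0.8001 ✗.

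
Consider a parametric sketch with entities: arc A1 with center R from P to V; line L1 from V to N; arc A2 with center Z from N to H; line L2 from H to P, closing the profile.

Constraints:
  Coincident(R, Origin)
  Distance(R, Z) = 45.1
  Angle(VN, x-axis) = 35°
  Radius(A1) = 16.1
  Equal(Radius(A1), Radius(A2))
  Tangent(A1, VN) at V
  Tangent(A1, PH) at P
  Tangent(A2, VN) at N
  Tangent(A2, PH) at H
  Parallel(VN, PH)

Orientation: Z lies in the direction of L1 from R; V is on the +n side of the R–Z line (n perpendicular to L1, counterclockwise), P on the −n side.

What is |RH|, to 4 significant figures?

47.89

The slot axis is L1's direction at 35.0°, so u = (cos 35.0°, sin 35.0°) = (0.8192, 0.5736) and n = (−sin 35.0°, cos 35.0°) = (-0.5736, 0.8192). R is at the origin and Z lies 45.1 along u from R, so Z = 45.1·u = (36.94, 25.87). Tangency of A1 to both parallel lines with radius 16.1 puts V and P at R ± 16.1·n: V = (-9.235, 13.19), P = (9.235, -13.19). Equal radii place N and H the same way about Z: N = Z + 16.1·n = (27.71, 39.06), H = Z − 16.1·n = (46.18, 12.68). Then |RH| = |H − R| = 47.89.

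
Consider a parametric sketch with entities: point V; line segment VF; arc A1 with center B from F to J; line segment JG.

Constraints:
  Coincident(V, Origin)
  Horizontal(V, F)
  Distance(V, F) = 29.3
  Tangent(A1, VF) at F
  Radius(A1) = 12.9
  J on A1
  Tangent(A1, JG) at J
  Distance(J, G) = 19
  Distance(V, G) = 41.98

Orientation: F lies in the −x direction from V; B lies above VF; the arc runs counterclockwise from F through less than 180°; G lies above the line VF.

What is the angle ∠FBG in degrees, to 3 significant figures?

164°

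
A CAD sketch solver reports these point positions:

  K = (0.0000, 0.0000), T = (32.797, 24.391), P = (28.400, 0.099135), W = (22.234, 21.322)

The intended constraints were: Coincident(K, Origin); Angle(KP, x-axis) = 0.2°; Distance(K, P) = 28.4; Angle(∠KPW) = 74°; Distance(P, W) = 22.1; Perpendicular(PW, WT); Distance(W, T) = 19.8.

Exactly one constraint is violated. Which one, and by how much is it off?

Distance(W, T) = 19.8 — off by 8.80.

K = (0.00, 0.00) ✓; KP at 0.2000° ✓; |KP| = 28.40 ✓; ∠KPW = 74.00° ✓; |PW| = 22.10 ✓; ∠(PW, WT) = 90.00° ✓; |WT| = 11.00 ✗.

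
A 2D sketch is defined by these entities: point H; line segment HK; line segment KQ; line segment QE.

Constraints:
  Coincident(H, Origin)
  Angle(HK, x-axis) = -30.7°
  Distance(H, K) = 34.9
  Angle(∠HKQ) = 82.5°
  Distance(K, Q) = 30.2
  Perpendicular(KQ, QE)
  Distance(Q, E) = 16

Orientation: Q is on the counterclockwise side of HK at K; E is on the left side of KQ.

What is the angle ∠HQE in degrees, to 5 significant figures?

36.544°

∠HKQ = 82.5°, so KQ runs at -30.7° + (180° − 82.5°) = 66.800° from the x-axis; with |KQ| = 30.2, Q = K + 30.2·(cos 66.800°, sin 66.800°) = (41.906, 9.9399). KQ ⟂ QE; with |QE| = 16.0 on the left of KQ, E = Q + 16.0·(-0.91914, 0.39394) = (27.200, 16.243). Then cos ∠HQE = QH·QE / (|QH||QE|), giving 36.544°.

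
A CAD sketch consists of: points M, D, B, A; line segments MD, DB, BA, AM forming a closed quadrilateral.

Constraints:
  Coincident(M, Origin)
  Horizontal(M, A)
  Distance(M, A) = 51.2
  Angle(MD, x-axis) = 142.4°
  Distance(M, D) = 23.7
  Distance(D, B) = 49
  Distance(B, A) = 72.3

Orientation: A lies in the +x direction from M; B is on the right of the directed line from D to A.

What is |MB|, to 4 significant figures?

36.37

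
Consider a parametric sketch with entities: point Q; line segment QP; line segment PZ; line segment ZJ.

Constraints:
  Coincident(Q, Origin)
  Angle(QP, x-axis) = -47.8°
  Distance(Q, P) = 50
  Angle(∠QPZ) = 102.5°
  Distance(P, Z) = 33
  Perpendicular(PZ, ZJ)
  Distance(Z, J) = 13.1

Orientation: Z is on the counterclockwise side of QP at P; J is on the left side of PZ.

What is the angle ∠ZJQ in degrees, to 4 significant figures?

129.2°

∠QPZ = 102.5°, so PZ runs at -47.8° + (180° − 102.5°) = 29.70° from the x-axis; with |PZ| = 33.0, Z = P + 33.0·(cos 29.70°, sin 29.70°) = (62.25, -20.69). The perpendicularity gives ZJ at right angles to PZ; with |ZJ| = 13.1 on the left of PZ, J = Z + 13.1·(-0.4955, 0.8686) = (55.76, -9.311). Then cos ∠ZJQ = JZ·JQ / (|JZ||JQ|), giving 129.2°.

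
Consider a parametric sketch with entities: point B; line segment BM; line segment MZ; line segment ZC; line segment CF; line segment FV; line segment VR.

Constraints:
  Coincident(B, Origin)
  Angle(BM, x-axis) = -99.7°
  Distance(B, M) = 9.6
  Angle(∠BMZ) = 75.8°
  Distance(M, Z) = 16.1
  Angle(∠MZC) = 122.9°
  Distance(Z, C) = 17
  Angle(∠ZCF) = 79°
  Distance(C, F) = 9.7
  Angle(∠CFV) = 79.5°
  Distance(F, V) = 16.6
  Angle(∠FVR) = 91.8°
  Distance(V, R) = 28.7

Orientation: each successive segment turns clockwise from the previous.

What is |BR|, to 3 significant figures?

41.2

B is at the origin; BM runs at -99.7° with length 9.6, so M = (-1.62, -9.46). ∠BMZ = 75.8° gives MZ at 156° from the x-axis; with |MZ| = 16.1, Z = (-16.3, -2.94). ∠MZC = 122.9° gives ZC at 99.0° from the x-axis; with |ZC| = 17.0, C = (-19.0, 13.9). ∠ZCF = 79.0° gives CF at -2.00° from the x-axis; with |CF| = 9.7, F = (-9.30, 13.5). ∠CFV = 79.5° gives FV at -102° from the x-axis; with |FV| = 16.6, V = (-12.9, -2.69). ∠FVR = 91.8° gives VR at 169° from the x-axis; with |VR| = 28.7, R = (-41.1, 2.63). Then |BR| = |R − B| = 41.2.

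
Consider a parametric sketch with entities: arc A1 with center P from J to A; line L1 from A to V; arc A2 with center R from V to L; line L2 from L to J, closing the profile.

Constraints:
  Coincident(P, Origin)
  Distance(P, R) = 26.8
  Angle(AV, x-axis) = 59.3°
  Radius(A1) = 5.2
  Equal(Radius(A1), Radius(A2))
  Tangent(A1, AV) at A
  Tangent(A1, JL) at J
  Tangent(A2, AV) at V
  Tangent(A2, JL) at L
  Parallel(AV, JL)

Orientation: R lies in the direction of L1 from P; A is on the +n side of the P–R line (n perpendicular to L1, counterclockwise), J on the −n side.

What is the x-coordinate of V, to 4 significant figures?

9.211

The slot axis is L1's direction at 59.3°, so u = (cos 59.3°, sin 59.3°) = (0.5105, 0.8599) and n = (−sin 59.3°, cos 59.3°) = (-0.8599, 0.5105). P is at the origin and R lies 26.8 along u from P, so R = 26.8·u = (13.68, 23.04). Tangency of A1 to both parallel lines with radius 5.2 puts A and J at P ± 5.2·n: A = (-4.471, 2.655), J = (4.471, -2.655). Equal radii place V and L the same way about R: V = R + 5.2·n = (9.211, 25.70), L = R − 5.2·n = (18.15, 20.39). So V.x = 9.211.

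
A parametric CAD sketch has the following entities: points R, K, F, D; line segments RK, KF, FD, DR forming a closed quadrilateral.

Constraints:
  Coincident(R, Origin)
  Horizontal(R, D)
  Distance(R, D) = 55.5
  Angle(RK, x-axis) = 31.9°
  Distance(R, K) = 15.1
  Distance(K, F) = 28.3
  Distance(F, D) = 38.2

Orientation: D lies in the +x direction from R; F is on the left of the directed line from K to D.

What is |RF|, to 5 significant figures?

42.939

Checks: |KF| = 28.30 ✓; |FD| = 38.20 ✓.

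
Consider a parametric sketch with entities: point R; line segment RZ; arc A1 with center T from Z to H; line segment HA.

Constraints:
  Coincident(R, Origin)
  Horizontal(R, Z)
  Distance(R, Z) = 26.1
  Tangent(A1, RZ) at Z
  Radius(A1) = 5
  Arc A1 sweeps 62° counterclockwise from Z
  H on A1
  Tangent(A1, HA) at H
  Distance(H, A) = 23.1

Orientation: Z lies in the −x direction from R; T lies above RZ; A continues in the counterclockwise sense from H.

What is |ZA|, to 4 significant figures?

27.64

On A1, Z sits at bearing -90° from T; a 62° counterclockwise sweep puts H at bearing -28°, so H = T + 5.0·(cos -28°, sin -28°) = (-21.69, 2.653). The tangent condition forces TH to be normal to HA, so HA runs along (−sin -28°, cos -28°); with |HA| = 23.1, A = (-10.84, 23.05). Then |ZA| = |A − Z| = 27.64.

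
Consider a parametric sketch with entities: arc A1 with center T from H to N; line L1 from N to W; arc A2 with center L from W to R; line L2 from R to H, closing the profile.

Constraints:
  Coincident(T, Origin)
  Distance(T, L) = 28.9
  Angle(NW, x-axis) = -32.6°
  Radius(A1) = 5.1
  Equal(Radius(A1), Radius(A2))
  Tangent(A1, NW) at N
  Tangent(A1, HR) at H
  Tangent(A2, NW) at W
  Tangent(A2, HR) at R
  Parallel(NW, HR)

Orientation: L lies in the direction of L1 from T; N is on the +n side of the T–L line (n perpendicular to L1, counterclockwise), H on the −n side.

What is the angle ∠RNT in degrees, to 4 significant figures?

70.56°

Tangency of A1 to both parallel lines with radius 5.1 puts N and H at T ± 5.1·n: N = (2.748, 4.297), H = (-2.748, -4.297). Equal radii place W and R the same way about L: W = L + 5.1·n = (27.09, -11.27), R = L − 5.1·n = (21.60, -19.87). Then cos ∠RNT = NR·NT / (|NR||NT|), giving 70.56°.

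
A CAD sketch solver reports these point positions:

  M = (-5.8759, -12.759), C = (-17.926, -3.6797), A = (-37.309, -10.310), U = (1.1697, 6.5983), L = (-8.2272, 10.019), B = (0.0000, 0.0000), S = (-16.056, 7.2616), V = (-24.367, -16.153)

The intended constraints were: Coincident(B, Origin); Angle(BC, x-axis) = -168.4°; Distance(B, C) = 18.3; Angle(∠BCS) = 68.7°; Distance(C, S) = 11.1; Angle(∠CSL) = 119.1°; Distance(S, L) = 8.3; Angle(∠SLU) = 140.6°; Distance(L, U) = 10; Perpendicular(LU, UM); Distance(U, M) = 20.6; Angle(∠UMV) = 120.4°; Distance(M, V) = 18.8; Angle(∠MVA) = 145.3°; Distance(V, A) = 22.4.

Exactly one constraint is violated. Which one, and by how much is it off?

Distance(V, A) = 22.4 — off by 8.20.

B = (0.00, 0.00) ✓; BC at -168.4° ✓; |BC| = 18.30 ✓; ∠BCS = 68.70° ✓; |CS| = 11.10 ✓; ∠CSL = 119.1° ✓; |SL| = 8.300 ✓; ∠SLU = 140.6° ✓; |LU| = 10.00 ✓; ∠(LU, UM) = 90.00° ✓; |UM| = 20.60 ✓; ∠UMV = 120.4° ✓; |MV| = 18.80 ✓; ∠MVA = 145.3° ✓; |VA| = 14.20 ✗.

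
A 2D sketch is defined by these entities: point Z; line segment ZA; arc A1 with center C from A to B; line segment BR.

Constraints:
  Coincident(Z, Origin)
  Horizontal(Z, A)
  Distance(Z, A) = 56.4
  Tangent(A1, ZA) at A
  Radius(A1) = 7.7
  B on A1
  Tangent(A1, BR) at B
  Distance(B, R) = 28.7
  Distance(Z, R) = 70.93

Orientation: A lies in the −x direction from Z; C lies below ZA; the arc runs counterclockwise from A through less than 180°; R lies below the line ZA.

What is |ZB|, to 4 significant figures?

64.62

Z is at the origin; Z and A share the same y with |ZA| = 56.4 and A on the −x side, so A = (-56.40, 0.000). The tangent condition forces CA to be normal to ZA, so C = A + (0, -7.7) = (-56.40, -7.700). Since CB ⟂ BR (tangency), |CR| = √(7.7² + 28.7²) = 29.71 regardless of where B sits on A1. So R lies on both circle(Z, 70.93) and circle(C, 29.71); the below-ZA intersection is R = (-60.43, -37.14). B is the foot of the tangent from R: B = (-64.04, -8.669).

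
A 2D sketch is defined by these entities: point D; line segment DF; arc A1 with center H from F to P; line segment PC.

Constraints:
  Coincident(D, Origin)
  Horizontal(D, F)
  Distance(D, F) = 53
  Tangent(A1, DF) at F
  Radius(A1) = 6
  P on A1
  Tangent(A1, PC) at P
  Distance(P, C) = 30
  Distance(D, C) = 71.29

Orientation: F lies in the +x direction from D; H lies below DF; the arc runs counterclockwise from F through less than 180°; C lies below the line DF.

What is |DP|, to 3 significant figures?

48.5

Checks: D = (0.00, 0.00) ✓; |HP| = 6.000 ✓; ∠(HP, PC) = 90.00° ✓; |PC| = 30.00 ✓; |DC| = 71.29 ✓.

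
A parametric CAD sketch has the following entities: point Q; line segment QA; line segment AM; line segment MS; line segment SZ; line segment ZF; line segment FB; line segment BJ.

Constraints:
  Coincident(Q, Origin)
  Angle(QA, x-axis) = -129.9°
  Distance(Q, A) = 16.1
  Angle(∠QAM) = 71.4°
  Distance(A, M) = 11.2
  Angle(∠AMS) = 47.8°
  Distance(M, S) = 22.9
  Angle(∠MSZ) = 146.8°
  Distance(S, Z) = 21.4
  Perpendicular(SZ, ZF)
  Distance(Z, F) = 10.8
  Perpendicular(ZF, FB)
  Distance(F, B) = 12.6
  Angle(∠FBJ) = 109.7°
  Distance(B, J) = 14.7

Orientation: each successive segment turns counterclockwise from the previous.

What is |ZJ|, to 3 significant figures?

17.8

The perpendicularity gives FB at right angles to ZF, so FB runs at -35.9°; with |FB| = 12.6, B = (-21.5, 1.39). ∠FBJ = 109.7° gives BJ at 34.4° from the x-axis; with |BJ| = 14.7, J = (-9.39, 9.69). Then |ZJ| = |J − Z| = 17.8.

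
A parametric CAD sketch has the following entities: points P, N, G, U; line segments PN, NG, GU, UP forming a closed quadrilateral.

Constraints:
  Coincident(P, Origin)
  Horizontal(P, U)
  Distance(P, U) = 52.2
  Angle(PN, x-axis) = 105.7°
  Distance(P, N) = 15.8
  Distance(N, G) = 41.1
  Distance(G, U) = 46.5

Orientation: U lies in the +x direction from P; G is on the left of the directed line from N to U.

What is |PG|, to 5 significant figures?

49.122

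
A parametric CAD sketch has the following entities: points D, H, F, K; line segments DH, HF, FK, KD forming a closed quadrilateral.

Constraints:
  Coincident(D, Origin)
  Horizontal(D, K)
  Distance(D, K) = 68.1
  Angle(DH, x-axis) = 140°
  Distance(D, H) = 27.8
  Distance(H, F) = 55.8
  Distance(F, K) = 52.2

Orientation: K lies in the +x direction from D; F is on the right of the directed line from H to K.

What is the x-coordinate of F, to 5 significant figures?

19.822

D is at the origin; DK is horizontal with |DK| = 68.1 and K in +x, so K = (68.1, 0). DH runs at 140.0° with |DH| = 27.8, so H = (-21.296, 17.869). F is determined by |HF| = 55.8 and |FK| = 52.2 together: it lies at the intersection of circle(H, 55.8) and circle(K, 52.2). With |HK| = 91.165, the foot of the radical line on HK is 47.715 from H and the perpendicular offset is √(55.8² − 47.715²) = 28.930. Taking the right-of-HK solution: F = (19.822, -19.852).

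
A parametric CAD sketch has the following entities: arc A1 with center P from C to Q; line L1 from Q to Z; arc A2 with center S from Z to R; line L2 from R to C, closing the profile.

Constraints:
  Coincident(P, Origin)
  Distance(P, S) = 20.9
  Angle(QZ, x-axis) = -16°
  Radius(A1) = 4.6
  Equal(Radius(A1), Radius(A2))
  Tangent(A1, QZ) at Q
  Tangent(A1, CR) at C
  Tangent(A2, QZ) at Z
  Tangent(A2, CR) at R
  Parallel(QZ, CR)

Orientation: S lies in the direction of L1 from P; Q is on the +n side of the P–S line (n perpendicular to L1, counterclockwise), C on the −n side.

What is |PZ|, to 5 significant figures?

21.400

The slot axis is L1's direction at -16.0°, so u = (cos -16.0°, sin -16.0°) = (0.96126, -0.27564) and n = (−sin -16.0°, cos -16.0°) = (0.27564, 0.96126). P is at the origin and S lies 20.9 along u from P, so S = 20.9·u = (20.090, -5.7608). Tangency of A1 to both parallel lines with radius 4.6 puts Q and C at P ± 4.6·n: Q = (1.2679, 4.4218), C = (-1.2679, -4.4218). Equal radii place Z and R the same way about S: Z = S + 4.6·n = (21.358, -1.3390), R = S − 4.6·n = (18.822, -10.183). Then |PZ| = |Z − P| = 21.400.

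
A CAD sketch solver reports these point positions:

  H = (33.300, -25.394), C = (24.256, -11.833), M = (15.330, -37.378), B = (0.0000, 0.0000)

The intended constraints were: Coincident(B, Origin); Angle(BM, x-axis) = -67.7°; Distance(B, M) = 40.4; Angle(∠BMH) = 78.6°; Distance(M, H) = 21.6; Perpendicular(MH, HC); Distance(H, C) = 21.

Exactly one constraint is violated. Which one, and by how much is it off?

Distance(H, C) = 21 — off by 4.70.

B = (0.00, 0.00) ✓; BM at -67.70° ✓; |BM| = 40.40 ✓; ∠BMH = 78.60° ✓; |MH| = 21.60 ✓; ∠(MH, HC) = 90.00° ✓; |HC| = 16.30 ✗.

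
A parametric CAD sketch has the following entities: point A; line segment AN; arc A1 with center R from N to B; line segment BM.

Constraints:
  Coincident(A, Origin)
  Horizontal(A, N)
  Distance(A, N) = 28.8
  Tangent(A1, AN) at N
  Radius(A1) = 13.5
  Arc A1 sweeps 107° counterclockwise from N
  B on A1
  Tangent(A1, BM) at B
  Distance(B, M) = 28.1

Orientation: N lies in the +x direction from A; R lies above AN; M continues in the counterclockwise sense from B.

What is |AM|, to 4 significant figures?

55.55

A is at the origin; A and N share the same y with |AN| = 28.8 and N on the +x side, so N = (28.80, 0.000). A1 meets AN tangentially, so RN is at right angles to AN, so R = N + (0, 13.5) = (28.80, 13.50). On A1, N sits at bearing -90° from R; a 107° counterclockwise sweep puts B at bearing 17°, so B = R + 13.5·(cos 17°, sin 17°) = (41.71, 17.45). The tangent condition forces RB to be normal to BM, so BM runs along (−sin 17°, cos 17°); with |BM| = 28.1, M = (33.49, 44.32). Then |AM| = |M − A| = 55.55.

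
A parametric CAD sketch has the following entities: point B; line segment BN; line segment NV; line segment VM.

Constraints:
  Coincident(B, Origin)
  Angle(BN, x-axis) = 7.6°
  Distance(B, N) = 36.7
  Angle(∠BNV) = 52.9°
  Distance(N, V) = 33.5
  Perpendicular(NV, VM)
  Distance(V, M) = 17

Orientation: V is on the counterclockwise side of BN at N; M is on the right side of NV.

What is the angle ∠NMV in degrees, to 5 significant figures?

63.094°

B is at the origin; BN runs at 7.6° with length 36.7, so N = 36.7·(cos 7.6°, sin 7.6°) = (36.378, 4.8538). ∠BNV = 52.9°, so NV runs at 7.6° + (180° − 52.9°) = 134.70° from the x-axis; with |NV| = 33.5, V = N + 33.5·(cos 134.70°, sin 134.70°) = (12.814, 28.666). NV is perpendicular to VM; with |VM| = 17.0 on the right of NV, M = V + 17.0·(0.71080, 0.70339) = (24.897, 40.623). Then cos ∠NMV = MN·MV / (|MN||MV|), giving 63.094°.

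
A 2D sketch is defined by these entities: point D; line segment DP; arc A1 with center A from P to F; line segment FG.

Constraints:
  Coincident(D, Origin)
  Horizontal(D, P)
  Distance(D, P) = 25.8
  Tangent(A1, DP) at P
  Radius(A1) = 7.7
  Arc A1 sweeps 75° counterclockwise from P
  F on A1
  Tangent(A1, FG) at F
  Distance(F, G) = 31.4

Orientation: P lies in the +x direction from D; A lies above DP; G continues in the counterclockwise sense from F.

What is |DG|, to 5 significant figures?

54.861

On A1, P sits at bearing -90° from A; a 75° counterclockwise sweep puts F at bearing -15°, so F = A + 7.7·(cos -15°, sin -15°) = (33.238, 5.7071). Since A1 is tangent to FG there, AF ⟂ FG, so FG runs along (−sin -15°, cos -15°); with |FG| = 31.4, G = (41.365, 36.037). Then |DG| = |G − D| = 54.861.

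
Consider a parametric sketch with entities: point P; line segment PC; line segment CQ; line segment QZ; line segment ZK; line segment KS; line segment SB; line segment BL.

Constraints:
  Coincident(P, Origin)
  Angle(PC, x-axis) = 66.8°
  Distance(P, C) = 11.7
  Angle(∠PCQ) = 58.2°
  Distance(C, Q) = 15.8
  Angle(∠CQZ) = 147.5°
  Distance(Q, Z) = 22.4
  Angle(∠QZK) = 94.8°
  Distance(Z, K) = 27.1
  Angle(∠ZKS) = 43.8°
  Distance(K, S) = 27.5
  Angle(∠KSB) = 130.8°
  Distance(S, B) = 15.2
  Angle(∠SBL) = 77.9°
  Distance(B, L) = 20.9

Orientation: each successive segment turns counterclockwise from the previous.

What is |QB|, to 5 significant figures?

7.6379

P is at the origin; PC runs at 66.8° with length 11.7, so C = (4.6091, 10.754). ∠PCQ = 58.2° gives CQ at -171.40° from the x-axis; with |CQ| = 15.8, Q = (-11.013, 8.3912). ∠CQZ = 147.5° gives QZ at -138.90° from the x-axis; with |QZ| = 22.4, Z = (-27.893, -6.3340). ∠QZK = 94.8° gives ZK at -53.700° from the x-axis; with |ZK| = 27.1, K = (-11.849, -28.175). ∠ZKS = 43.8° gives KS at 82.500° from the x-axis; with |KS| = 27.5, S = (-8.2600, -0.90990). ∠KSB = 130.8° gives SB at 131.70° from the x-axis; with |SB| = 15.2, B = (-18.372, 10.439). Then |QB| = |B − Q| = 7.6379.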